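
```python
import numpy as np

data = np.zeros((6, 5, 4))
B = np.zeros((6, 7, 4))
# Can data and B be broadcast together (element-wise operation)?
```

No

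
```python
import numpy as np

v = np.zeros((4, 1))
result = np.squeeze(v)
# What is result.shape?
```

(4,)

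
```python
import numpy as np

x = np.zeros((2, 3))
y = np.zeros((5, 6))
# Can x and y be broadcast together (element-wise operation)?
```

No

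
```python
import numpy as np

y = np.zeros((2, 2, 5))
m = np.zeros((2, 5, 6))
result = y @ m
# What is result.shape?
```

(2, 2, 6)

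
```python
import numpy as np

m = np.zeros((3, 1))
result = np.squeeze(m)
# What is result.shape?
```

(3,)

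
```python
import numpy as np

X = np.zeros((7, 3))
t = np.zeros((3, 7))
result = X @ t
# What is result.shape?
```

(7, 7)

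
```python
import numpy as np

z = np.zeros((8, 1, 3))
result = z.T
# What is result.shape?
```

(3, 1, 8)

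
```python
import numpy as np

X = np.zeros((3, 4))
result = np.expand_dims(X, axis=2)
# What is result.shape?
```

(3, 4, 1)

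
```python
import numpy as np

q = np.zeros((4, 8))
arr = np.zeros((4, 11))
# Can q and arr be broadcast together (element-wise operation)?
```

No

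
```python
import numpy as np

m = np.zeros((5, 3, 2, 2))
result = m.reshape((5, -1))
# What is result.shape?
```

(5, 12)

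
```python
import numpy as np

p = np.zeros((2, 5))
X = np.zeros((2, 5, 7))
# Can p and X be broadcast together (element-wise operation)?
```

No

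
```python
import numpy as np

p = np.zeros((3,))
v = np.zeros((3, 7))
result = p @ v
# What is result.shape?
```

(7,)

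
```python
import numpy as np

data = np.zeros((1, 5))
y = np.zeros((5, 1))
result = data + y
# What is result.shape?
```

(5, 5)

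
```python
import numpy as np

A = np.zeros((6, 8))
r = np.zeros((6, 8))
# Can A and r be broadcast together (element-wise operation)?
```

Yes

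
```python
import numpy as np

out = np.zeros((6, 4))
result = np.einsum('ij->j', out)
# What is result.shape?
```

(4,)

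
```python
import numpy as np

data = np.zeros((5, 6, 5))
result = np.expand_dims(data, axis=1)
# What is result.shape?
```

(5, 1, 6, 5)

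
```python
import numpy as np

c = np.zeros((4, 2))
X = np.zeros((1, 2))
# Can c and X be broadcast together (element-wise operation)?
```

Yes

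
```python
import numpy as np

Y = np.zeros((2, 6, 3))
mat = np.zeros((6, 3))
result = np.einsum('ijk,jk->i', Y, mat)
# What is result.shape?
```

(2,)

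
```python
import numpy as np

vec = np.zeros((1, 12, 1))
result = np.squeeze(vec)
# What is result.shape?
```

(12,)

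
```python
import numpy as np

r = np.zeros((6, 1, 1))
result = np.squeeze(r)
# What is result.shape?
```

(6,)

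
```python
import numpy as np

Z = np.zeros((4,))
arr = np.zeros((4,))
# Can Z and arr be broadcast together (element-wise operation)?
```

Yes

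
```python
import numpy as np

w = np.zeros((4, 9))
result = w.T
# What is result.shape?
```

(9, 4)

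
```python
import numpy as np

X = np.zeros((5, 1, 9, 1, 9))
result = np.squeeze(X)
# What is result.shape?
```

(5, 9, 9)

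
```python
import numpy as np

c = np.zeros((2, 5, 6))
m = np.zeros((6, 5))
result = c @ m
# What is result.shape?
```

(2, 5, 5)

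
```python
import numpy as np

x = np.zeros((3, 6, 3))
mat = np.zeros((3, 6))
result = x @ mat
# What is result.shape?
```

(3, 6, 6)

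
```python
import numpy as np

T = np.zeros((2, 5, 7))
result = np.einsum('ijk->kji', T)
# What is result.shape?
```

(7, 5, 2)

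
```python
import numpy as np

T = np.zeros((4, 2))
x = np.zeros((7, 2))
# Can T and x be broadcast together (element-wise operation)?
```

No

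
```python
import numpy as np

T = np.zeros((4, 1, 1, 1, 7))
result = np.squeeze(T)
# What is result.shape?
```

(4, 7)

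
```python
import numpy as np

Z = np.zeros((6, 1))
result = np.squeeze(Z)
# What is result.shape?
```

(6,)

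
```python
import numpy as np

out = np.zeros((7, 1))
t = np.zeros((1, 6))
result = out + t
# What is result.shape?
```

(7, 6)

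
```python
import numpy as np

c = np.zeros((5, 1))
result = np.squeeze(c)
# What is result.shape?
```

(5,)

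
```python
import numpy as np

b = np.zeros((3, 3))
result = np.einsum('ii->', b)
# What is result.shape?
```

()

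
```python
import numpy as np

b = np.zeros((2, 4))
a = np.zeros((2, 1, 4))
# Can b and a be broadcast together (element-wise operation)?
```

Yes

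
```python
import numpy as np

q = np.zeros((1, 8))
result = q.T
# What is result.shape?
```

(8, 1)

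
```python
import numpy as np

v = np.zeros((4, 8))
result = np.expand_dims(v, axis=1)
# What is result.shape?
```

(4, 1, 8)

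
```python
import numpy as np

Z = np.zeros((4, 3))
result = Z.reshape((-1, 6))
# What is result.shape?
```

(2, 6)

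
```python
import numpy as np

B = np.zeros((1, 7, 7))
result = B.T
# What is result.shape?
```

(7, 7, 1)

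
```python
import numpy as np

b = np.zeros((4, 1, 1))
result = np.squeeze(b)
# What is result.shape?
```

(4,)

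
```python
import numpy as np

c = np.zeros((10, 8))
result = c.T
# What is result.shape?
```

(8, 10)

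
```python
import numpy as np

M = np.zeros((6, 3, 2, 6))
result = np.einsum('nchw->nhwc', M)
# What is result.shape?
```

(6, 2, 6, 3)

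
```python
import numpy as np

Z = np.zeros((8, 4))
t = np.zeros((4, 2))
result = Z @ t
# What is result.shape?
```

(8, 2)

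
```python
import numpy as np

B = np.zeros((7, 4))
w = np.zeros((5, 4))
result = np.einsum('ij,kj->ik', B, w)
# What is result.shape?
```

(7, 5)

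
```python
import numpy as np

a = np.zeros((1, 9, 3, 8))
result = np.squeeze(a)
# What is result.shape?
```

(9, 3, 8)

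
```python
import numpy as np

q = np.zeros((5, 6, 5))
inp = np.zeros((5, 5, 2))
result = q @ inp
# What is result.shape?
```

(5, 6, 2)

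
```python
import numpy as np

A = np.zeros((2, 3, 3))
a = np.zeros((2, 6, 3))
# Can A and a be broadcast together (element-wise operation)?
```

No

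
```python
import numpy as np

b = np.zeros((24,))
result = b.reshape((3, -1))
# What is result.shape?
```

(3, 8)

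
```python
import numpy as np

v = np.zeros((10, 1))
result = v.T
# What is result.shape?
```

(1, 10)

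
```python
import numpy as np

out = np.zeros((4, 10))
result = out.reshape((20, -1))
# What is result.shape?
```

(20, 2)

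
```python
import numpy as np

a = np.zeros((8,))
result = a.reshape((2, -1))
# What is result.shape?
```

(2, 4)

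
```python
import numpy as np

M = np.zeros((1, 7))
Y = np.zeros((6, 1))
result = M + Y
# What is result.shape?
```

(6, 7)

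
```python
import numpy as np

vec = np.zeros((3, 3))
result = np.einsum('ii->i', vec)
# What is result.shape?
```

(3,)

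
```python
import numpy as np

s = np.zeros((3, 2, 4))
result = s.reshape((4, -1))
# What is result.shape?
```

(4, 6)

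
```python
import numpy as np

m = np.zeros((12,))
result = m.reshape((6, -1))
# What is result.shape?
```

(6, 2)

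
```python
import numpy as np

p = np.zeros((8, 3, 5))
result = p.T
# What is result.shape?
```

(5, 3, 8)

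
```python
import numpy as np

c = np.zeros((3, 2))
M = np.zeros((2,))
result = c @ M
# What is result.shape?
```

(3,)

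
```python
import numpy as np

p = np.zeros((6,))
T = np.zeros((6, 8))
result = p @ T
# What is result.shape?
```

(8,)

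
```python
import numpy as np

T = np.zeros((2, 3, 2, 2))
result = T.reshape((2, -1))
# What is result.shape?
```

(2, 12)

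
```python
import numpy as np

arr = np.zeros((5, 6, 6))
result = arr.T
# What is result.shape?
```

(6, 6, 5)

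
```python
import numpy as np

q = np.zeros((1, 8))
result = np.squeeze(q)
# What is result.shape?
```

(8,)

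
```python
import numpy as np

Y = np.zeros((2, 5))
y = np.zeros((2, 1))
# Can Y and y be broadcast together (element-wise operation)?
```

Yes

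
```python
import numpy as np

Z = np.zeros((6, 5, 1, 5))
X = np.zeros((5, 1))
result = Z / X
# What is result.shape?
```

(6, 5, 5, 5)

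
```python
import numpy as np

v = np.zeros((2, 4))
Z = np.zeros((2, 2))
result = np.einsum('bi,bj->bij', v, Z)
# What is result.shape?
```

(2, 4, 2)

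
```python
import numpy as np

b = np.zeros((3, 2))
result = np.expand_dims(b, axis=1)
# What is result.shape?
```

(3, 1, 2)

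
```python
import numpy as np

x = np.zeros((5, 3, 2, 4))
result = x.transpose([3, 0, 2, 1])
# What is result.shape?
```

(4, 5, 2, 3)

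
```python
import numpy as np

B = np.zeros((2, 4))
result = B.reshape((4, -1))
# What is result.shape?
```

(4, 2)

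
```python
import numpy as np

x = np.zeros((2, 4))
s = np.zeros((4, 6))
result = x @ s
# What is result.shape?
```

(2, 6)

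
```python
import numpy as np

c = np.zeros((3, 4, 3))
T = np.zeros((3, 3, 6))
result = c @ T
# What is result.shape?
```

(3, 4, 6)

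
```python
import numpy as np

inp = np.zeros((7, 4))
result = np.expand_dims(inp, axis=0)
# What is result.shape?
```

(1, 7, 4)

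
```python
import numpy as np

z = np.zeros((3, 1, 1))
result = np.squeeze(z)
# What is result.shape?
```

(3,)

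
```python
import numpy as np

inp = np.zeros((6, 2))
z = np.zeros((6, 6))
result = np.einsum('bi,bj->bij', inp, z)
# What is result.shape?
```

(6, 2, 6)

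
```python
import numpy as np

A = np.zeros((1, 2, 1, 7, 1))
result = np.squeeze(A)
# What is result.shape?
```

(2, 7)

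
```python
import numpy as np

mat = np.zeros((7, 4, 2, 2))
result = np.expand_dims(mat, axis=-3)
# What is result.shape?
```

(7, 4, 1, 2, 2)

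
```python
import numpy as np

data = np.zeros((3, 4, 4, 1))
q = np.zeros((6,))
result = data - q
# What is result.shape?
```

(3, 4, 4, 6)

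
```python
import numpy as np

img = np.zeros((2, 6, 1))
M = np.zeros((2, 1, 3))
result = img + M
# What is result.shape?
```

(2, 6, 3)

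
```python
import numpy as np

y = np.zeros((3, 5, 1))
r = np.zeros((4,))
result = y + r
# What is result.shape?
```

(3, 5, 4)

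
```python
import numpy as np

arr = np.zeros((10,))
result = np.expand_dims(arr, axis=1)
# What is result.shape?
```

(10, 1)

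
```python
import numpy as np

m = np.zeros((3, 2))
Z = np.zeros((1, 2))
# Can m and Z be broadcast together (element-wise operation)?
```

Yes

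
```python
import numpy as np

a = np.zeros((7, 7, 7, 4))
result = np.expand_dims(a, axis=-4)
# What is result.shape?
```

(7, 1, 7, 7, 4)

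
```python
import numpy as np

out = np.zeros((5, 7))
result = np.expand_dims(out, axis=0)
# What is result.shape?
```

(1, 5, 7)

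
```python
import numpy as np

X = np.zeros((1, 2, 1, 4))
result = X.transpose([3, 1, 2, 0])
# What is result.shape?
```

(4, 2, 1, 1)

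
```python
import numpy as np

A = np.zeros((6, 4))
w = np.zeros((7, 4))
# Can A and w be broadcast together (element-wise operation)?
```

No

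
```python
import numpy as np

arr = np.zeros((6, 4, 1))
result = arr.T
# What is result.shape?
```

(1, 4, 6)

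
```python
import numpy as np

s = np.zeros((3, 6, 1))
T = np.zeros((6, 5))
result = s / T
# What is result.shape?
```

(3, 6, 5)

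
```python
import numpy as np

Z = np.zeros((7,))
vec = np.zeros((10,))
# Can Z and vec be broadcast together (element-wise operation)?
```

No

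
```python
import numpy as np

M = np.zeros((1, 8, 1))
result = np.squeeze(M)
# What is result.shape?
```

(8,)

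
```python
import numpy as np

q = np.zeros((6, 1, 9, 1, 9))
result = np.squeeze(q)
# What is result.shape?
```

(6, 9, 9)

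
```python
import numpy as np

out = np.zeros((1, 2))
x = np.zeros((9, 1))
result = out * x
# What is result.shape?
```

(9, 2)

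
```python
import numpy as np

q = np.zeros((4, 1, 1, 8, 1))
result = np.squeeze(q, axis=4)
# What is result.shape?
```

(4, 1, 1, 8)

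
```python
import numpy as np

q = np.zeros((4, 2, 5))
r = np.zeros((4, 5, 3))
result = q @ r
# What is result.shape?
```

(4, 2, 3)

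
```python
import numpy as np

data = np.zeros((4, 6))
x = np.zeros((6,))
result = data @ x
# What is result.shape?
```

(4,)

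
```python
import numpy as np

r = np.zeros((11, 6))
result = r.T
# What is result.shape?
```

(6, 11)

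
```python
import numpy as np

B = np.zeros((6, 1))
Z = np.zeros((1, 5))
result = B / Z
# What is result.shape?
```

(6, 5)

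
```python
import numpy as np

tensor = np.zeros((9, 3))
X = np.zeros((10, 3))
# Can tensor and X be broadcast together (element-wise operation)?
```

No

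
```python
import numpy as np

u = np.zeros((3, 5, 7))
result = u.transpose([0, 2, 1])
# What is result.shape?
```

(3, 7, 5)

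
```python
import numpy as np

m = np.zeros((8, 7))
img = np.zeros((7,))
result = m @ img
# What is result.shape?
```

(8,)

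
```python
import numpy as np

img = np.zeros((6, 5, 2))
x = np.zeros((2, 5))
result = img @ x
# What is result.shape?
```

(6, 5, 5)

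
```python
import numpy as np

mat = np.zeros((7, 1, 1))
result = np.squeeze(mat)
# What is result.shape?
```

(7,)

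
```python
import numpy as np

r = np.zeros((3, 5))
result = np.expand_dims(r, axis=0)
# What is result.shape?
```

(1, 3, 5)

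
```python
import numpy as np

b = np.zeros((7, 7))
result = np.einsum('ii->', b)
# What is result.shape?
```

()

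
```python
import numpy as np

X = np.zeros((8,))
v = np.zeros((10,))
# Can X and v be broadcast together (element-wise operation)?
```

No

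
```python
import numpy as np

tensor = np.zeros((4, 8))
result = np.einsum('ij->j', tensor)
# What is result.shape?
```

(8,)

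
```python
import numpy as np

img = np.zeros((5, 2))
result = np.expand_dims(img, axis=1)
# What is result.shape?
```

(5, 1, 2)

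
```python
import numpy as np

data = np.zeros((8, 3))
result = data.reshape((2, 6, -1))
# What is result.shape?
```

(2, 6, 2)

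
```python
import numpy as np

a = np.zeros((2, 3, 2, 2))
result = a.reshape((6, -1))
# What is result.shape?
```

(6, 4)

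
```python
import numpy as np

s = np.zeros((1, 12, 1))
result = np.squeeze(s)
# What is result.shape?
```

(12,)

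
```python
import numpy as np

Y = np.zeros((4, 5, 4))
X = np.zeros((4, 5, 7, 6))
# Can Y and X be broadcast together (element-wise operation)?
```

No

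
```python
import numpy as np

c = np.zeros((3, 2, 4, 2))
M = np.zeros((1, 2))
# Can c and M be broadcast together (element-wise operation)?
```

Yes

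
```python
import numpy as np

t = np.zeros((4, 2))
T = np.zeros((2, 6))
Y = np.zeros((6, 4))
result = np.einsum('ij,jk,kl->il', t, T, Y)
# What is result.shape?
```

(4, 4)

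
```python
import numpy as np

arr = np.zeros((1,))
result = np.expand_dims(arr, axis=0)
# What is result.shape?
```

(1, 1)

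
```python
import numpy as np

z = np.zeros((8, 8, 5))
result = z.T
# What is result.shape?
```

(5, 8, 8)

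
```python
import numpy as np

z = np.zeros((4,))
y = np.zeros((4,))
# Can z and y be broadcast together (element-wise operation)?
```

Yes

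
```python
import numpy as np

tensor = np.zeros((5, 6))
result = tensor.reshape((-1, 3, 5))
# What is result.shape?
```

(2, 3, 5)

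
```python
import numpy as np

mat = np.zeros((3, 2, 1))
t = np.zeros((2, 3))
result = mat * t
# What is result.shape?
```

(3, 2, 3)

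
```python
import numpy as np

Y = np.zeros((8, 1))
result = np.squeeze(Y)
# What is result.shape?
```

(8,)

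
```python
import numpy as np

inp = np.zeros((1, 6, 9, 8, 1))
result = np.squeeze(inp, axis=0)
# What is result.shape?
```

(6, 9, 8, 1)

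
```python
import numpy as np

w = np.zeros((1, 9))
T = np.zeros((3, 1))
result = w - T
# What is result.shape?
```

(3, 9)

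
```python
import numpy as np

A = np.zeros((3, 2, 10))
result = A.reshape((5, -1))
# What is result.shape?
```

(5, 12)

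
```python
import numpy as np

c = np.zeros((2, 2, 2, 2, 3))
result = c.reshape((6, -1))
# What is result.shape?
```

(6, 8)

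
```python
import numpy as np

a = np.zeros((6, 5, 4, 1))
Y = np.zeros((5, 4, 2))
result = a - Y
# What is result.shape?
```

(6, 5, 4, 2)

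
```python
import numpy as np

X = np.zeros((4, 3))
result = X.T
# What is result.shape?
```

(3, 4)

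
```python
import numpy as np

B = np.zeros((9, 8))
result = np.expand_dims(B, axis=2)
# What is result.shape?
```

(9, 8, 1)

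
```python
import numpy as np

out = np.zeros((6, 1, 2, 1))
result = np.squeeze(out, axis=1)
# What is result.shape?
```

(6, 2, 1)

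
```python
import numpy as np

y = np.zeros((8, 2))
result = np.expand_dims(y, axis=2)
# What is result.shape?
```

(8, 2, 1)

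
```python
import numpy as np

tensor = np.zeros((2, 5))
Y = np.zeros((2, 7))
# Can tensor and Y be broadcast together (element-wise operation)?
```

No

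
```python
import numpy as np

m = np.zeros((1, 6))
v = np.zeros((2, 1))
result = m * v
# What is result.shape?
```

(2, 6)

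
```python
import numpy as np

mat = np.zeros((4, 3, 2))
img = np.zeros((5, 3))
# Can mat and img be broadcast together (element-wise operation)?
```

No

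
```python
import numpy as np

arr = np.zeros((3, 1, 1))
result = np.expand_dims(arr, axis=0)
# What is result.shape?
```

(1, 3, 1, 1)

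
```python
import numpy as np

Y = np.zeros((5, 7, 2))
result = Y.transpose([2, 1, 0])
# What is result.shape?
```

(2, 7, 5)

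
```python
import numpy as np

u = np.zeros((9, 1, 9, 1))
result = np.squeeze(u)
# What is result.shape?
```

(9, 9)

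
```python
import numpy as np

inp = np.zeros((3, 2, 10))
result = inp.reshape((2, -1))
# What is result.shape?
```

(2, 30)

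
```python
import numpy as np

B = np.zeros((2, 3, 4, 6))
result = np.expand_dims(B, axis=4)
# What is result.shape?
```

(2, 3, 4, 6, 1)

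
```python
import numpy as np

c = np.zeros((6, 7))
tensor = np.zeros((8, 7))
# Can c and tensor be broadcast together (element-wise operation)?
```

No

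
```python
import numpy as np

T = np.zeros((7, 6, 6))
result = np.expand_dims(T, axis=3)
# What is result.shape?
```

(7, 6, 6, 1)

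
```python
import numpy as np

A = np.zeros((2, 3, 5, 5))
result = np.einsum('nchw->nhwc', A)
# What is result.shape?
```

(2, 5, 5, 3)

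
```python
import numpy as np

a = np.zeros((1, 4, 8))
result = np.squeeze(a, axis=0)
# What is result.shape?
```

(4, 8)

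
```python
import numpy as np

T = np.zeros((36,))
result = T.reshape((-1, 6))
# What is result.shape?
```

(6, 6)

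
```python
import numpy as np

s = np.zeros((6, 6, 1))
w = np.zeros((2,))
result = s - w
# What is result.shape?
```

(6, 6, 2)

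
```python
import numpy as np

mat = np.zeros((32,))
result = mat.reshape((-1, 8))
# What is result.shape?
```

(4, 8)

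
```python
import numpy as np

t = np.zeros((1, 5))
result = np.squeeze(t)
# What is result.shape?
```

(5,)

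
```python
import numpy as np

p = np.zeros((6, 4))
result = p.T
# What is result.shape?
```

(4, 6)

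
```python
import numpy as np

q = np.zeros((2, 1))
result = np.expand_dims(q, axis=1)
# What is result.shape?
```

(2, 1, 1)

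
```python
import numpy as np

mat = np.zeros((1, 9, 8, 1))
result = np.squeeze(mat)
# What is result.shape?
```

(9, 8)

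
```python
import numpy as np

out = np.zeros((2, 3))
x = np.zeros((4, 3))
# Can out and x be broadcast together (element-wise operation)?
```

No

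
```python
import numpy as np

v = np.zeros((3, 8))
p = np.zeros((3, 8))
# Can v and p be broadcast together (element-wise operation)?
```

Yes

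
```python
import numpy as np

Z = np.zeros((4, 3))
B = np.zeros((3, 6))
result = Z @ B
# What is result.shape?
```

(4, 6)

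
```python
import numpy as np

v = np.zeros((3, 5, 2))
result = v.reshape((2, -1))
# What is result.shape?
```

(2, 15)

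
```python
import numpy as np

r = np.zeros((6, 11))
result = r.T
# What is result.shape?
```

(11, 6)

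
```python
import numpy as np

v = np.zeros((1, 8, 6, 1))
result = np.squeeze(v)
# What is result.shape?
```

(8, 6)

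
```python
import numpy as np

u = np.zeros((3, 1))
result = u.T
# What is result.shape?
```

(1, 3)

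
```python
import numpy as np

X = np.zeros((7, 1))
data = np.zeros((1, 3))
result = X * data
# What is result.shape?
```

(7, 3)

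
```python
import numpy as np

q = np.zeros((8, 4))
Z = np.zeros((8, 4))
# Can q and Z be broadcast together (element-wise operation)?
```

Yes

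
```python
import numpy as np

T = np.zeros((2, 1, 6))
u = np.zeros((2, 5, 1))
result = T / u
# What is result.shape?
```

(2, 5, 6)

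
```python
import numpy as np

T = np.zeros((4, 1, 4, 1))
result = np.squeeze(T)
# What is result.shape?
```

(4, 4)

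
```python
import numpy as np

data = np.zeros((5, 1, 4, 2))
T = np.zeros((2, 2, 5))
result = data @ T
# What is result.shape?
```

(5, 2, 4, 5)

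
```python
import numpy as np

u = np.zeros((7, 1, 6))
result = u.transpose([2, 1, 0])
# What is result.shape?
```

(6, 1, 7)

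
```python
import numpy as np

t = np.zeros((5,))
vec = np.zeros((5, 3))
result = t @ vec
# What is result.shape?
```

(3,)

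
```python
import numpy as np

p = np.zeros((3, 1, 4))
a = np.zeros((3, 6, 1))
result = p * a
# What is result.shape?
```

(3, 6, 4)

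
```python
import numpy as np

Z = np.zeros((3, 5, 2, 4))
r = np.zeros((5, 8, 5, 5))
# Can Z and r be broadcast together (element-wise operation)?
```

No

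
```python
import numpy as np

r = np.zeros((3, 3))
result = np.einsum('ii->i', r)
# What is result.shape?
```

(3,)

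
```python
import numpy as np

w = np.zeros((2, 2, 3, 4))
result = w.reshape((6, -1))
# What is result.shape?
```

(6, 8)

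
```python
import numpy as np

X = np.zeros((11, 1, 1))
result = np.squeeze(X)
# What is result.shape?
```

(11,)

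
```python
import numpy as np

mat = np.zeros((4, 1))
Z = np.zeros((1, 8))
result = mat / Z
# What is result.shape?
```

(4, 8)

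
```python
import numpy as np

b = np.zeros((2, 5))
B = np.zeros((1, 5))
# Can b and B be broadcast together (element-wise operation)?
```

Yes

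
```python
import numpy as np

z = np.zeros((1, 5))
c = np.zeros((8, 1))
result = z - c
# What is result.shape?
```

(8, 5)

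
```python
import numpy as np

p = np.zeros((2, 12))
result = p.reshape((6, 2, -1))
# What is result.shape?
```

(6, 2, 2)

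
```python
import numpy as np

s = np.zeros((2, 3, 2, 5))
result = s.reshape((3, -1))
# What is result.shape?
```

(3, 20)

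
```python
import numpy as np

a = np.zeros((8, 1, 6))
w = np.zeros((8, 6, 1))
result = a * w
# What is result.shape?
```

(8, 6, 6)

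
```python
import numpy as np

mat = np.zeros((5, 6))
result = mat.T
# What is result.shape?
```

(6, 5)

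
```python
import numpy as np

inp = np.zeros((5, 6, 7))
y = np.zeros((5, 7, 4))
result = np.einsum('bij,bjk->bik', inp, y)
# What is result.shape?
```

(5, 6, 4)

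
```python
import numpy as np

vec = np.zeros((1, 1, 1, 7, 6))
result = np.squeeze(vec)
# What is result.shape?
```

(7, 6)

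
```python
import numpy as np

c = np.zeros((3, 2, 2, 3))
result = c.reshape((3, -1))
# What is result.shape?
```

(3, 12)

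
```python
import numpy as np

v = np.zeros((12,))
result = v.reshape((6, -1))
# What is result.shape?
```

(6, 2)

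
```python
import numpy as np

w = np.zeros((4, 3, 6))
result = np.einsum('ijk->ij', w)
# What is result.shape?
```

(4, 3)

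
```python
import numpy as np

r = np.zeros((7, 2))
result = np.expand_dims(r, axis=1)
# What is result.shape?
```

(7, 1, 2)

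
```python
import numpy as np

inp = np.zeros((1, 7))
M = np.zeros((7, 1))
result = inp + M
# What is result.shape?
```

(7, 7)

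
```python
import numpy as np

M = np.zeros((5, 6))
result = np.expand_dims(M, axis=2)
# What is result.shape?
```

(5, 6, 1)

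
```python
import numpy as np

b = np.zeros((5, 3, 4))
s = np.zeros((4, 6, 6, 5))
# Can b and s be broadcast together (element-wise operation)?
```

No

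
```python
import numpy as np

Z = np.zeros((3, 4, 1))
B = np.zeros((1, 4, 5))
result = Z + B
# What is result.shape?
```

(3, 4, 5)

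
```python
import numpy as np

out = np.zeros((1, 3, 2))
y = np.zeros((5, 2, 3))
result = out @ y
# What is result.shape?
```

(5, 3, 3)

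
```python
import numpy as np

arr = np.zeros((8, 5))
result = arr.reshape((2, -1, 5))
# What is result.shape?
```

(2, 4, 5)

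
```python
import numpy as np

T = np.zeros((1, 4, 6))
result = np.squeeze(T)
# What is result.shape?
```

(4, 6)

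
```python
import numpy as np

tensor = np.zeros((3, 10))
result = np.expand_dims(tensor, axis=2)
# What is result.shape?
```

(3, 10, 1)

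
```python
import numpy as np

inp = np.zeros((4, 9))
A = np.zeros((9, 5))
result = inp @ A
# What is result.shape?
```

(4, 5)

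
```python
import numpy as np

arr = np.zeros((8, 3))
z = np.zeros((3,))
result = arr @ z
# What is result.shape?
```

(8,)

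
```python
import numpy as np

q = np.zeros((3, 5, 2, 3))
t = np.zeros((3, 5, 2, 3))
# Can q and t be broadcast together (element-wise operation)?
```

Yes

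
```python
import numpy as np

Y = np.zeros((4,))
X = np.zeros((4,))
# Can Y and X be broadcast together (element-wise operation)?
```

Yes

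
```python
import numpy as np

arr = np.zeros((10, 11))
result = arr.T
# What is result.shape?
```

(11, 10)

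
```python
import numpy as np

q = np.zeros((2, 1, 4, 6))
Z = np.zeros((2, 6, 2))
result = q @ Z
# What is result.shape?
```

(2, 2, 4, 2)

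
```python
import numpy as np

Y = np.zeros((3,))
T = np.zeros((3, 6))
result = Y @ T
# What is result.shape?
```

(6,)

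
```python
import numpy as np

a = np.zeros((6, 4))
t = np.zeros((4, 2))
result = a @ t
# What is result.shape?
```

(6, 2)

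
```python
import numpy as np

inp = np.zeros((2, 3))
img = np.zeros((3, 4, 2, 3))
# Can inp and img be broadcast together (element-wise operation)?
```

Yes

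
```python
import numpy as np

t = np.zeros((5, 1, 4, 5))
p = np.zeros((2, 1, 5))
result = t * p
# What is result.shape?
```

(5, 2, 4, 5)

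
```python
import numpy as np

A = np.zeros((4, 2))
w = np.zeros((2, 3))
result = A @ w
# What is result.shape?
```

(4, 3)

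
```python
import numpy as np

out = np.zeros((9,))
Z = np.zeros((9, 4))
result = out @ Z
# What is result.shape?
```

(4,)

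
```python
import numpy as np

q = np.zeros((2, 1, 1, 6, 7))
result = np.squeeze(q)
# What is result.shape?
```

(2, 6, 7)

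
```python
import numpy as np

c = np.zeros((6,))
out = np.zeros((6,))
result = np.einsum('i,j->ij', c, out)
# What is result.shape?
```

(6, 6)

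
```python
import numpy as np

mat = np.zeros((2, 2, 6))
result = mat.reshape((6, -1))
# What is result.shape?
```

(6, 4)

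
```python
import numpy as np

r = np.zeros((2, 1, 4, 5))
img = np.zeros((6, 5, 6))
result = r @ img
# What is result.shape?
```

(2, 6, 4, 6)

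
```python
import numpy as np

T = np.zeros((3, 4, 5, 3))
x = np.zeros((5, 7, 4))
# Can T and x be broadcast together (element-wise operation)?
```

No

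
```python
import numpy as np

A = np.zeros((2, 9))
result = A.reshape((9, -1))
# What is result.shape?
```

(9, 2)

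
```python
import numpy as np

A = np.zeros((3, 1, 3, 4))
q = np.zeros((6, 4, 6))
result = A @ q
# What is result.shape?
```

(3, 6, 3, 6)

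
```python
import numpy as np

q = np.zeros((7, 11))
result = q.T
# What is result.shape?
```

(11, 7)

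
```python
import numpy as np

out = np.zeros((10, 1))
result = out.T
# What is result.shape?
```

(1, 10)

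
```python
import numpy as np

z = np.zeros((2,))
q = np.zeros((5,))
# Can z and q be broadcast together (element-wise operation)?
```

No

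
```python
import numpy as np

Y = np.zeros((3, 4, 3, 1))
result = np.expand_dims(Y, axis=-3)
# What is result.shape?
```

(3, 4, 1, 3, 1)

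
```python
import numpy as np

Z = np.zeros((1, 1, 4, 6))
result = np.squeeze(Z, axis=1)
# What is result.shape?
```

(1, 4, 6)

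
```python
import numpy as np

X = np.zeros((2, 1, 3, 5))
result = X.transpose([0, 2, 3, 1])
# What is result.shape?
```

(2, 3, 5, 1)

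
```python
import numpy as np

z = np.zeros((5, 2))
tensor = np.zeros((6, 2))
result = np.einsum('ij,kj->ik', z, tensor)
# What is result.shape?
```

(5, 6)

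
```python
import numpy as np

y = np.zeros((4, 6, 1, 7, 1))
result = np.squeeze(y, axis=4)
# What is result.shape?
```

(4, 6, 1, 7)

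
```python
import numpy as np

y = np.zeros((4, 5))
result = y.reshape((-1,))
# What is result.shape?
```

(20,)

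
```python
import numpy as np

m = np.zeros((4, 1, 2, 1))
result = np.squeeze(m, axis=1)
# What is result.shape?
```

(4, 2, 1)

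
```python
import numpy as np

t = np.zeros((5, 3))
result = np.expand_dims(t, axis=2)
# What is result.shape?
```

(5, 3, 1)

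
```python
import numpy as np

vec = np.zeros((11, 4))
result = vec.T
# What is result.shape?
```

(4, 11)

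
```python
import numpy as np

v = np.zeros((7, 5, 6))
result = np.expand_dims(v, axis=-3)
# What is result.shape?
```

(7, 1, 5, 6)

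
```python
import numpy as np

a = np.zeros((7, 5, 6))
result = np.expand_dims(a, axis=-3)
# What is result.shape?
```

(7, 1, 5, 6)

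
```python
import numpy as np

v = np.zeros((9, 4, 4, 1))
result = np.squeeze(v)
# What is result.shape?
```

(9, 4, 4)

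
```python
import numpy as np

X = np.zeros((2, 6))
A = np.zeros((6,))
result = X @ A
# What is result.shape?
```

(2,)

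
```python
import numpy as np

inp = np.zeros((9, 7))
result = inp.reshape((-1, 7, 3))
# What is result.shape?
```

(3, 7, 3)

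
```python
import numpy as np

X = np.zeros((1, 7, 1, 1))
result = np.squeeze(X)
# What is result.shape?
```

(7,)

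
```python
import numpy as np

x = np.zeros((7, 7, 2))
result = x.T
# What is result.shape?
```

(2, 7, 7)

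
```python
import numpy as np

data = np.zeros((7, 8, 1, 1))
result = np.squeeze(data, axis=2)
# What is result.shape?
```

(7, 8, 1)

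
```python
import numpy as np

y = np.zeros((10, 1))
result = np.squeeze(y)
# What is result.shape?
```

(10,)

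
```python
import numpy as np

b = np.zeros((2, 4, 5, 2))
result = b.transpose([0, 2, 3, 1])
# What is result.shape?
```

(2, 5, 2, 4)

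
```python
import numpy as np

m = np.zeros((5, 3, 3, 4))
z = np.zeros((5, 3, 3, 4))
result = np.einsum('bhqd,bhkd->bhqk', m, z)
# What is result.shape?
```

(5, 3, 3, 3)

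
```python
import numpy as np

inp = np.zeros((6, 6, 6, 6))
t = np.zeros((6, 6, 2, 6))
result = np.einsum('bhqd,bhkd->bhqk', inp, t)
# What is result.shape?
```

(6, 6, 6, 2)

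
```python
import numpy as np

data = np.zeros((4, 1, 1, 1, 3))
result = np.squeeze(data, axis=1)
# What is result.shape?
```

(4, 1, 1, 3)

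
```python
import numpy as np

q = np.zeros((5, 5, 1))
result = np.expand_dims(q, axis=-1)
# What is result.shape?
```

(5, 5, 1, 1)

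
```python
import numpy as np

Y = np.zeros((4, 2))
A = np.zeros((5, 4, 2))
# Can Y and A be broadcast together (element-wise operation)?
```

Yes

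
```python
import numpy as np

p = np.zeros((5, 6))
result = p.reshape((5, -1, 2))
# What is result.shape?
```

(5, 3, 2)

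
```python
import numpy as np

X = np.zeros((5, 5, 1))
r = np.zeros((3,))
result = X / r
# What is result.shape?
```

(5, 5, 3)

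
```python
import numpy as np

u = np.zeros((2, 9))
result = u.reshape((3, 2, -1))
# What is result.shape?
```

(3, 2, 3)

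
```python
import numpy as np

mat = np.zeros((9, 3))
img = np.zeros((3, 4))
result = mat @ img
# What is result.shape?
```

(9, 4)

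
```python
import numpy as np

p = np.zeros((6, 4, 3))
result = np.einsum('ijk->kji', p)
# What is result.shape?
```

(3, 4, 6)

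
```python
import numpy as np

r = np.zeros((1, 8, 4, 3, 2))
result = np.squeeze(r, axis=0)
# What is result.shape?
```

(8, 4, 3, 2)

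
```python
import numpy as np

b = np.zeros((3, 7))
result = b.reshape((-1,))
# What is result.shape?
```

(21,)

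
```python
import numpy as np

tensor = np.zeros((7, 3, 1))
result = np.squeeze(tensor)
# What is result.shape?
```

(7, 3)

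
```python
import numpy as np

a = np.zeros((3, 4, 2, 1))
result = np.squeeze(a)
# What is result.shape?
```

(3, 4, 2)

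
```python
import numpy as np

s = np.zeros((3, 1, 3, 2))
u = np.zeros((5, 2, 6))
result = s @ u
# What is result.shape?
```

(3, 5, 3, 6)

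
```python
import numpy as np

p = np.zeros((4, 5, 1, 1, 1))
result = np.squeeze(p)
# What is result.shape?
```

(4, 5)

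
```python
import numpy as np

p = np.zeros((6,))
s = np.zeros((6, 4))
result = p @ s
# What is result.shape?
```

(4,)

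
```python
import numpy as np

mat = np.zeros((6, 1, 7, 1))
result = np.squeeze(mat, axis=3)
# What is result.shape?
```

(6, 1, 7)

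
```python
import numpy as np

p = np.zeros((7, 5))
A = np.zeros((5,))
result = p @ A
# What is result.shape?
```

(7,)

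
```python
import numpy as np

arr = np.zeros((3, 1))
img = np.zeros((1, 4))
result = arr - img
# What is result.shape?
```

(3, 4)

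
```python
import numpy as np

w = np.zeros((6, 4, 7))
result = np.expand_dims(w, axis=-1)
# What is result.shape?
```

(6, 4, 7, 1)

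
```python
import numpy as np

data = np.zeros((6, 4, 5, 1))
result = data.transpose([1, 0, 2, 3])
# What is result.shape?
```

(4, 6, 5, 1)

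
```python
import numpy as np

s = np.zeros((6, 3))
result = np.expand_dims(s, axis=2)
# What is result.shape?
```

(6, 3, 1)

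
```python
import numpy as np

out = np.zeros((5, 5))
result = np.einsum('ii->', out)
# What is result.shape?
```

()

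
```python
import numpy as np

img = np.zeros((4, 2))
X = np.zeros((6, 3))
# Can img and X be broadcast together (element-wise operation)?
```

No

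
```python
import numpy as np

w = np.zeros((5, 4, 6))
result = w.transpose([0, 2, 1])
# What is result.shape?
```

(5, 6, 4)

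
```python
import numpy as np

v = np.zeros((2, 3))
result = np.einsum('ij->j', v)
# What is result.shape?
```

(3,)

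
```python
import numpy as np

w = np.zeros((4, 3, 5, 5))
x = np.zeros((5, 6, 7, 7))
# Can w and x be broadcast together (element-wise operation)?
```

No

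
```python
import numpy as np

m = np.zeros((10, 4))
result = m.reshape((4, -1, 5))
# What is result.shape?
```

(4, 2, 5)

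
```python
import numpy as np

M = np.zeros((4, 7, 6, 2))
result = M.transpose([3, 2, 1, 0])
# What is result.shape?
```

(2, 6, 7, 4)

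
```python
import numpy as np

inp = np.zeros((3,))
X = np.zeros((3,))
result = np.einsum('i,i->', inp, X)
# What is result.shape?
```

()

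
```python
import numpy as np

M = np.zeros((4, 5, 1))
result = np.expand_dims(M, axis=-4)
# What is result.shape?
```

(1, 4, 5, 1)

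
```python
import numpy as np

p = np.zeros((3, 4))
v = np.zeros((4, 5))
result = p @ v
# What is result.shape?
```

(3, 5)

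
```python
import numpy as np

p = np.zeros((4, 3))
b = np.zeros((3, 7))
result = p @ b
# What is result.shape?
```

(4, 7)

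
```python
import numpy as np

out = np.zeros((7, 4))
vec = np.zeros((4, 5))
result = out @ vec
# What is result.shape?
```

(7, 5)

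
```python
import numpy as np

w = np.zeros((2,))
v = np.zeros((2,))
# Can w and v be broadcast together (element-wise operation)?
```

Yes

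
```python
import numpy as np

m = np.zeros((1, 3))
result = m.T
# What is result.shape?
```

(3, 1)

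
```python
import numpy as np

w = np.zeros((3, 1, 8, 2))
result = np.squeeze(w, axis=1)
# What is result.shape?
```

(3, 8, 2)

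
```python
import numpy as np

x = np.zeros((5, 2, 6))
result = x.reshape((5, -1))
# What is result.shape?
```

(5, 12)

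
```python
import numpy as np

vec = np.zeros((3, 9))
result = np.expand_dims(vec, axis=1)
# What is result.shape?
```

(3, 1, 9)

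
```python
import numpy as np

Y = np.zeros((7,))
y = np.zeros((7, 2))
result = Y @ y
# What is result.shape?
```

(2,)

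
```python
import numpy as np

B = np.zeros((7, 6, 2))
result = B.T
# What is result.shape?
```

(2, 6, 7)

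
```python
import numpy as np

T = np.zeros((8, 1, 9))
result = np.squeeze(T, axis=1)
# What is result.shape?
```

(8, 9)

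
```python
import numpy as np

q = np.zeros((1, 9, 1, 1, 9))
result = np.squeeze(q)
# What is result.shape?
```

(9, 9)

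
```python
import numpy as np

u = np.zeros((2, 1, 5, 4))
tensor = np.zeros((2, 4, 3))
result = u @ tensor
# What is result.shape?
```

(2, 2, 5, 3)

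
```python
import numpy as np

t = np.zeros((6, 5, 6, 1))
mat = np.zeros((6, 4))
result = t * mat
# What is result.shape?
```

(6, 5, 6, 4)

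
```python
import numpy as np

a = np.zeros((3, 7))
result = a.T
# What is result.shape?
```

(7, 3)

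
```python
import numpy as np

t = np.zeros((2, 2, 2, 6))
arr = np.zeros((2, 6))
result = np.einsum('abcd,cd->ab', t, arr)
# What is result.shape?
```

(2, 2)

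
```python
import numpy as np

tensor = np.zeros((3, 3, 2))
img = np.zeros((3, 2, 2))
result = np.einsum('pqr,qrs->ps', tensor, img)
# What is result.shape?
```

(3, 2)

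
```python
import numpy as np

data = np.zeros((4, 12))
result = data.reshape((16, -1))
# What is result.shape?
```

(16, 3)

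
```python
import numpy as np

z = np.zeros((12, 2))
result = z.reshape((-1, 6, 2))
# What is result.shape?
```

(2, 6, 2)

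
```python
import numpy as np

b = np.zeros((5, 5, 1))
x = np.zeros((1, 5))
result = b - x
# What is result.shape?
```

(5, 5, 5)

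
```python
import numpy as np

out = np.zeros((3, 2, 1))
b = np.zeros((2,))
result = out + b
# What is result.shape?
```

(3, 2, 2)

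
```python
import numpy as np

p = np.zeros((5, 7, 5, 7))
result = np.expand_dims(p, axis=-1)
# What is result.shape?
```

(5, 7, 5, 7, 1)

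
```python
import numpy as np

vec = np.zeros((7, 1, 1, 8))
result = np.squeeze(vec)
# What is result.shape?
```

(7, 8)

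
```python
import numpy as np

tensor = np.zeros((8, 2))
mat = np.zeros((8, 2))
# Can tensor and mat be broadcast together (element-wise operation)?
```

Yes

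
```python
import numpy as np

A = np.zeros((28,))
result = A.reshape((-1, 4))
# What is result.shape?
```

(7, 4)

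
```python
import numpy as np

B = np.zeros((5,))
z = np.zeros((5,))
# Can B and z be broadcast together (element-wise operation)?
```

Yes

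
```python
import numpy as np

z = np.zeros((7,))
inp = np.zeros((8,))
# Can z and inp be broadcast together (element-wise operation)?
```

No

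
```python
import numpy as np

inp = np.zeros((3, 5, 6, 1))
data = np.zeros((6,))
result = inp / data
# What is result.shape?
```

(3, 5, 6, 6)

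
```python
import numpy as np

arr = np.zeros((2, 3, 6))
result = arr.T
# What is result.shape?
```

(6, 3, 2)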